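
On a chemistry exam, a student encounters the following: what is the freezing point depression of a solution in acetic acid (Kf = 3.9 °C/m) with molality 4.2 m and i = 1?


ΔTf = Kf × m × i
= 3.9 × 4.2 × 1
= 16.38 °C

16.38 °C


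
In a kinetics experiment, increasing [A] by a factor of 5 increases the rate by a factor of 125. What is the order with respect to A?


rate ∝ [A]^n
5^n = 125 → n = 3
Order in A: 3

3


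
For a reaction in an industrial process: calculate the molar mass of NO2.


M(NO2) = 1×14.01 + 2×16.0
= 14.01 + 32.0
= 46.01 g/mol

46.01 g/mol


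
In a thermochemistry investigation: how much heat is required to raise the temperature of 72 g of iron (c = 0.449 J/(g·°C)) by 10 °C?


q = mcΔT = 72 × 0.449 × 10
= 323.28 J

323.28 J


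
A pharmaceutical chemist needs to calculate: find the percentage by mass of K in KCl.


M(KCl) = 1×39.1 + 1×35.45 = 74.55 g/mol
Mass of K = 1 × 39.1 = 39.10 g/mol
% K = 39.10/74.55 × 100 = 52.45%

52.45%


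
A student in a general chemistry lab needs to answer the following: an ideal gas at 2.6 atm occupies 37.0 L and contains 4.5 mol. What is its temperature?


PV = nRT  (R = 0.08206 L·atm/(mol·K))
T = PV/(nR) = 2.6×37.0/(4.5×0.08206)
= 96.20/0.369270
= 260.51 K

260.51 K


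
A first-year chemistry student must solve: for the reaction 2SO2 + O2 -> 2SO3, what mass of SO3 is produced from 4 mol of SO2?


Mole ratio SO3:SO2 = 2:2
n(SO3) = 4 × 2/2 = 4.000 mol
mass = 4.000 × 80.07 = 320.28 g

320.28 g


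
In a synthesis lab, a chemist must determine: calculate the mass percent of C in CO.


M(CO) = 1×12.01 + 1×16.0 = 28.01 g/mol
Mass of C = 1 × 12.01 = 12.01 g/mol
% C = 12.01/28.01 × 100 = 42.88%

42.88%


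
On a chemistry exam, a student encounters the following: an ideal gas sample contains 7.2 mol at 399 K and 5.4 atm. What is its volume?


PV = nRT  (R = 0.08206 L·atm/(mol·K))
V = nRT/P = 7.2×0.08206×399/5.4
= 43.656 L

43.656 L


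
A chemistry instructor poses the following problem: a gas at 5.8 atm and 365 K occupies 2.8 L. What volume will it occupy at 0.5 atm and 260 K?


P1V1/T1 = P2V2/T2
V2 = P1V1T2/(T1P2)
= 5.8×2.8×260/(365×0.5)
= 23.136 L

23.136 L


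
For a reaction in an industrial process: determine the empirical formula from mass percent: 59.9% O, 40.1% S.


Assume 100 g sample. Moles of each element:
  O: 59.9/16.0 = 3.744 mol
  S: 40.1/32.07 = 1.25 mol
Divide by smallest (1.25):
  O: 3.744/1.25 = 3.0
  S: 1.25/1.25 = 1.0
Empirical formula: SO3

SO3


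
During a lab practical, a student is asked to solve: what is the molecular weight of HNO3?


M(HNO3) = 1×1.008 + 1×14.01 + 3×16.0
= 1.01 + 14.01 + 48.0
= 63.02 g/mol

63.02 g/mol


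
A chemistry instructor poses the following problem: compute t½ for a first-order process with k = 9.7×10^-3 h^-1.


t½ = ln2/k = 0.693147/(9.7×10^-3 h^-1)
= 71.46 h

71.46 h


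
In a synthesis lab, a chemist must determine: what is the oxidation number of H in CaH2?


H with a metal (hydride): -1
Oxidation number: -1

-1


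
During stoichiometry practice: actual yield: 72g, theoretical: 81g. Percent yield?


% yield = actual/theoretical × 100
= 72/81 × 100
= 88.89%

88.89%


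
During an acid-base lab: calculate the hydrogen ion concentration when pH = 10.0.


[H+] = 10^(-pH) = 10^(-10.0)
= 1.0×10^-10 M

1.0×10^-10 M


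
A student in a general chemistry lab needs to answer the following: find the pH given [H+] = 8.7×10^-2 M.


pH = -log10([H+]) = -log10(8.7×10^-2)
= 2 - log10(8.7)
= 2 - 0.94
= 1.06

1.06


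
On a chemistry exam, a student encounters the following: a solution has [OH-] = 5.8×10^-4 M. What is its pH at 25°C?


pOH = -log10([OH-]) = -log10(5.8×10^-4)
= 4 - log10(5.8) = 3.24
pH = 14 - pOH = 14 - 3.24 = 10.76

10.76


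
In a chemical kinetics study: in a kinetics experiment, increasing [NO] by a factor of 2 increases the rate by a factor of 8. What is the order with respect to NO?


rate ∝ [NO]^n
2^n = 8 → n = 3
Order in NO: 3

3


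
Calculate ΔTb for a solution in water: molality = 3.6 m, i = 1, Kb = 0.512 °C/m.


ΔTb = Kb × m × i
= 0.512 × 3.6 × 1
= 1.8432 °C

1.8432 °C


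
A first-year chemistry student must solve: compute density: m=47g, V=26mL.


ρ = mass/volume
= 47/26
= 1.808 g/mL

1.808 g/mL


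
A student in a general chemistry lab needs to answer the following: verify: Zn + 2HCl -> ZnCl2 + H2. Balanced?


Equation: Zn + 2HCl -> ZnCl2 + H2
Check atoms: Cl: 2=2, H: 2=2, Zn: 1=1
Balanced

Yes, balanced


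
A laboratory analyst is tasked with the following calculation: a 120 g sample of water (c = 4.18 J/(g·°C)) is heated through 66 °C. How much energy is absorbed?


q = mcΔT = 120 × 4.18 × 66
= 33105.60 J

33105.60 J


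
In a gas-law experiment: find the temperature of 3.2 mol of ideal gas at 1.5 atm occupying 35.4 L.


PV = nRT  (R = 0.08206 L·atm/(mol·K))
T = PV/(nR) = 1.5×35.4/(3.2×0.08206)
= 53.10/0.262592
= 202.21 K

202.21 K


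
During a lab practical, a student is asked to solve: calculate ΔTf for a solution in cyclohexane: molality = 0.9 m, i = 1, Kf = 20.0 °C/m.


ΔTf = Kf × m × i
= 20.0 × 0.9 × 1
= 18.0 °C

18.0 °C


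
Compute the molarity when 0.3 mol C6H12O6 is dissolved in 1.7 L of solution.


M = n/V = 0.3/1.7 = 0.176 mol/L

0.176 M


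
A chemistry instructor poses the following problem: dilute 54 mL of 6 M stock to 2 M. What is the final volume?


C1V1 = C2V2
6 × 54 = 2 × V2
V2 = 324/2 = 162.0 mL

162.0 mL


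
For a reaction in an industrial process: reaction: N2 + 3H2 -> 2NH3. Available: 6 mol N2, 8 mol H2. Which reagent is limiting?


Mole ratio available / coefficient:
  N2: 6/1 = 6.000
  H2: 8/3 = 2.667
Smaller ratio is limiting.

H2


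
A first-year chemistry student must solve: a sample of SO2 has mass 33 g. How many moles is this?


M(SO2) = 64.07 g/mol
n = mass/M = 33/64.07 = 0.5151 mol

0.5151 mol


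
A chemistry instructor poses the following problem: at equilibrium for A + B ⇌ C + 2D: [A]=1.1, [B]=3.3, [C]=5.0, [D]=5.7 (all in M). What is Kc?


Kc = [C][D]^2/([A][B])
= (5.0^1 × 5.7^2)/(1.1^1 × 3.3^1)
= 162.45/3.63
= 44.75

44.75


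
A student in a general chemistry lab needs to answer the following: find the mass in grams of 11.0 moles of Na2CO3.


M(Na2CO3) = 105.99 g/mol
mass = n × M = 11.0 × 105.99 = 1165.89 g

1165.89 g


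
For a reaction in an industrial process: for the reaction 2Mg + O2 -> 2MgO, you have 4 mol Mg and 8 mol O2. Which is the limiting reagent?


Mole ratio available / coefficient:
  Mg: 4/2 = 2.000
  O2: 8/1 = 8.000
Smaller ratio is limiting.

Mg


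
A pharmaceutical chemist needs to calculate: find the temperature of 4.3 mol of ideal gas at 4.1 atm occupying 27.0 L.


PV = nRT  (R = 0.08206 L·atm/(mol·K))
T = PV/(nR) = 4.1×27.0/(4.3×0.08206)
= 110.70/0.352858
= 313.72 K

313.72 K


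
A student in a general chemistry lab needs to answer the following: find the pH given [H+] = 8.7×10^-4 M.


pH = -log10([H+]) = -log10(8.7×10^-4)
= 4 - log10(8.7)
= 4 - 0.94
= 3.06

3.06


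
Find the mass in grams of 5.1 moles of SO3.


M(SO3) = 80.07 g/mol
mass = n × M = 5.1 × 80.07 = 408.36 g

408.36 g


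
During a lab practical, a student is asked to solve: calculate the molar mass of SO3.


M(SO3) = 1×32.07 + 3×16.0
= 32.07 + 48.0
= 80.07 g/mol

80.07 g/mol


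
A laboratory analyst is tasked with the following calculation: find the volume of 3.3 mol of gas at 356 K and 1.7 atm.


PV = nRT  (R = 0.08206 L·atm/(mol·K))
V = nRT/P = 3.3×0.08206×356/1.7
= 56.708 L

56.708 L


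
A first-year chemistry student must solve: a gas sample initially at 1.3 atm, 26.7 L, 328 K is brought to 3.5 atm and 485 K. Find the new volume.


P1V1/T1 = P2V2/T2
V2 = P1V1T2/(T1P2)
= 1.3×26.7×485/(328×3.5)
= 14.664 L

14.664 L


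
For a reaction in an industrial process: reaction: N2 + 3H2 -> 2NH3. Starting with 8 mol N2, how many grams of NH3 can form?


Mole ratio NH3:N2 = 2:1
n(NH3) = 8 × 2/1 = 16.000 mol
mass = 16.000 × 17.03 = 272.48 g

272.48 g


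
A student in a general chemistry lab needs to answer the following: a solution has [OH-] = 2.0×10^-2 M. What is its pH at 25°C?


pOH = -log10([OH-]) = -log10(2.0×10^-2)
= 2 - log10(2.0) = 1.7
pH = 14 - pOH = 14 - 1.7 = 12.3

12.3


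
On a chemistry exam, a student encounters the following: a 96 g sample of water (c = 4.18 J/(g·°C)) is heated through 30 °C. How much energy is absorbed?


q = mcΔT = 96 × 4.18 × 30
= 12038.40 J

12038.40 J


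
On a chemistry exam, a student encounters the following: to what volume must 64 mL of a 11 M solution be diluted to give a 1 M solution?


C1V1 = C2V2
11 × 64 = 1 × V2
V2 = 704/1 = 704.0 mL

704.0 mL


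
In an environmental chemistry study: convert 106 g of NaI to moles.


M(NaI) = 149.89 g/mol
n = mass/M = 106/149.89 = 0.7072 mol

0.7072 mol


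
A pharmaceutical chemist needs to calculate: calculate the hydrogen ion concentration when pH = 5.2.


[H+] = 10^(-pH) = 10^(-5.2)
= 6.31×10^-6 M

6.31×10^-6 M


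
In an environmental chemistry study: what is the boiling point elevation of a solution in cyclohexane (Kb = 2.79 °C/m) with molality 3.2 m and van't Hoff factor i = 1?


ΔTb = Kb × m × i
= 2.79 × 3.2 × 1
= 8.928 °C

8.928 °C


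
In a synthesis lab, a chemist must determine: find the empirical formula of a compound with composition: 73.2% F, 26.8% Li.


Assume 100 g sample. Moles of each element:
  F: 73.2/19.0 = 3.853 mol
  Li: 26.8/6.94 = 3.862 mol
Divide by smallest (3.853):
  F: 3.853/3.853 = 1.0
  Li: 3.862/3.853 = 1.0
Empirical formula: LiF

LiF


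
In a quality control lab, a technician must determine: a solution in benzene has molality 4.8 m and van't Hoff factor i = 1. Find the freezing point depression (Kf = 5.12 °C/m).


ΔTf = Kf × m × i
= 5.12 × 4.8 × 1
= 24.576 °C

24.576 °C


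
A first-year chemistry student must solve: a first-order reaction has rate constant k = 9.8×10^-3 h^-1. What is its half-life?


t½ = ln2/k = 0.693147/(9.8×10^-3 h^-1)
= 70.73 h

70.73 h


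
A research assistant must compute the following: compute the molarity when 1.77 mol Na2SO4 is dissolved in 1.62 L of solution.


M = n/V = 1.77/1.62 = 1.093 mol/L

1.093 M


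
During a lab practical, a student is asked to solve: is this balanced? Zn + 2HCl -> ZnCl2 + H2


Equation: Zn + 2HCl -> ZnCl2 + H2
Check atoms: Cl: 2=2, H: 2=2, Zn: 1=1
Balanced

Yes, balanced


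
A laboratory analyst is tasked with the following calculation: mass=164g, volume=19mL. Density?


ρ = mass/volume
= 164/19
= 8.632 g/mL

8.632 g/mL


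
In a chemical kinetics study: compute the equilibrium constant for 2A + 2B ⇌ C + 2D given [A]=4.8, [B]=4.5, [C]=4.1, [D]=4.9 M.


Kc = [C][D]^2/([A]^2[B]^2)
= (4.1^1 × 4.9^2)/(4.8^2 × 4.5^2)
= 98.441/466.56
= 0.2110

0.2110


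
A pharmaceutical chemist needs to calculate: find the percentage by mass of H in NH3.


M(NH3) = 1×14.01 + 3×1.008 = 17.034 g/mol
Mass of H = 3 × 1.008 = 3.024 g/mol
% H = 3.024/17.034 × 100 = 17.75%

17.75%


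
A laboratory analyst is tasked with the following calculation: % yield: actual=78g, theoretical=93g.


% yield = actual/theoretical × 100
= 78/93 × 100
= 83.87%

83.87%


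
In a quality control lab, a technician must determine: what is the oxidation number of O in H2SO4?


O is usually -2
Oxidation number: -2

-2


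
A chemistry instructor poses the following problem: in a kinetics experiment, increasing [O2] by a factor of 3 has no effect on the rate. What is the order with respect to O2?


rate ∝ [O2]^n
rate ∝ [O2]^0
Order in O2: 0

0


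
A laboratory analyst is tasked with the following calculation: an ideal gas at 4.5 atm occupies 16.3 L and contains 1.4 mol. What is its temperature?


PV = nRT  (R = 0.08206 L·atm/(mol·K))
T = PV/(nR) = 4.5×16.3/(1.4×0.08206)
= 73.35/0.114884
= 638.47 K

638.47 K


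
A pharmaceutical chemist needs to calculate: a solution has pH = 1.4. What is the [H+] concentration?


[H+] = 10^(-pH) = 10^(-1.4)
= 3.98×10^-2 M

3.98×10^-2 M


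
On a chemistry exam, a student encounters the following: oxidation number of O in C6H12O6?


O is usually -2
Oxidation number: -2

-2


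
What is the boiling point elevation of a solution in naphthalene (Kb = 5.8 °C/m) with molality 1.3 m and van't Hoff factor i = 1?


ΔTb = Kb × m × i
= 5.8 × 1.3 × 1
= 7.54 °C

7.54 °C


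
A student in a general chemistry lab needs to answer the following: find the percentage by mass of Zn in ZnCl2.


M(ZnCl2) = 1×65.38 + 2×35.45 = 136.28 g/mol
Mass of Zn = 1 × 65.38 = 65.38 g/mol
% Zn = 65.38/136.28 × 100 = 47.97%

47.97%


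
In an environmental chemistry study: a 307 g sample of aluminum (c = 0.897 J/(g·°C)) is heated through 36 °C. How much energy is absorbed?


q = mcΔT = 307 × 0.897 × 36
= 9913.64 J

9913.64 J


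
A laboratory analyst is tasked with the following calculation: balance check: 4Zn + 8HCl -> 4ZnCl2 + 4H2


Equation: 4Zn + 8HCl -> 4ZnCl2 + 4H2
Check atoms: Cl: 8=8, H: 8=8, Zn: 4=4
Balanced

Yes, balanced


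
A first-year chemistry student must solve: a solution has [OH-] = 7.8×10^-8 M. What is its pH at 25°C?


pOH = -log10([OH-]) = -log10(7.8×10^-8)
= 8 - log10(7.8) = 7.11
pH = 14 - pOH = 14 - 7.11 = 6.89

6.89


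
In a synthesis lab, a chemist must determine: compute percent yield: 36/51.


% yield = actual/theoretical × 100
= 36/51 × 100
= 70.59%

70.59%


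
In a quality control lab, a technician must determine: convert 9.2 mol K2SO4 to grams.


M(K2SO4) = 174.27 g/mol
mass = n × M = 9.2 × 174.27 = 1603.28 g

1603.28 g


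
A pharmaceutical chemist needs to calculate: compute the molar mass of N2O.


M(N2O) = 2×14.01 + 1×16.0
= 28.02 + 16.0
= 44.02 g/mol

44.02 g/mol


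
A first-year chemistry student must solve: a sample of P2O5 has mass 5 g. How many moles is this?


M(P2O5) = 141.94 g/mol
n = mass/M = 5/141.94 = 0.0352 mol

0.0352 mol


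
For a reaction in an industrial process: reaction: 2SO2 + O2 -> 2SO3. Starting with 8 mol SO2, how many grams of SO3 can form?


Mole ratio SO3:SO2 = 2:2
n(SO3) = 8 × 2/2 = 8.000 mol
mass = 8.000 × 80.07 = 640.56 g

640.56 g


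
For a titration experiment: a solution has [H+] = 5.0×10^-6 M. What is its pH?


pH = -log10([H+]) = -log10(5.0×10^-6)
= 6 - log10(5.0)
= 6 - 0.7
= 5.3

5.3


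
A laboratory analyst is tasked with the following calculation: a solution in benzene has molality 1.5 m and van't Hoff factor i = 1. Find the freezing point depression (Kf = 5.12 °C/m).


ΔTf = Kf × m × i
= 5.12 × 1.5 × 1
= 7.68 °C

7.68 °C


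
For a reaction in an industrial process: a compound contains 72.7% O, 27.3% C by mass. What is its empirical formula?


Assume 100 g sample. Moles of each element:
  O: 72.7/16.0 = 4.544 mol
  C: 27.3/12.01 = 2.273 mol
Divide by smallest (2.273):
  O: 4.544/2.273 = 2.0
  C: 2.273/2.273 = 1.0
Empirical formula: CO2

CO2


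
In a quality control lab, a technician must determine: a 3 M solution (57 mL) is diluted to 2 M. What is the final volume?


C1V1 = C2V2
3 × 57 = 2 × V2
V2 = 171/2 = 85.5 mL

85.5 mL


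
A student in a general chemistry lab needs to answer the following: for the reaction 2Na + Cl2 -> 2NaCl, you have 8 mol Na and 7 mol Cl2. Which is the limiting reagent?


Mole ratio available / coefficient:
  Na: 8/2 = 4.000
  Cl2: 7/1 = 7.000
Smaller ratio is limiting.

Na


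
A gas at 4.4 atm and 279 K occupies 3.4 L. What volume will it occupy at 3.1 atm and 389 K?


P1V1/T1 = P2V2/T2
V2 = P1V1T2/(T1P2)
= 4.4×3.4×389/(279×3.1)
= 6.728 L

6.728 L


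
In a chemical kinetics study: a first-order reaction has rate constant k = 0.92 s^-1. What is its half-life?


t½ = ln2/k = 0.693147/(0.92 s^-1)
= 0.7534 s

0.7534 s


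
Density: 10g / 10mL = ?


ρ = mass/volume
= 10/10
= 1.0 g/mL

1.0 g/mL


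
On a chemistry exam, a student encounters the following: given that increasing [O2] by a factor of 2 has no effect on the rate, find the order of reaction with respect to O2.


rate ∝ [O2]^n
rate ∝ [O2]^0
Order in O2: 0

0


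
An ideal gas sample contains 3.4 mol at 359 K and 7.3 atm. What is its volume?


PV = nRT  (R = 0.08206 L·atm/(mol·K))
V = nRT/P = 3.4×0.08206×359/7.3
= 13.721 L

13.721 L


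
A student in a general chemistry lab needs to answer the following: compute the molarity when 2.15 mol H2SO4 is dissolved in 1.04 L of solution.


M = n/V = 2.15/1.04 = 2.067 mol/L

2.067 M


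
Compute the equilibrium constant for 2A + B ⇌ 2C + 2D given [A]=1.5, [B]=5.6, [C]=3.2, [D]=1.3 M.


Kc = [C]^2[D]^2/([A]^2[B])
= (3.2^2 × 1.3^2)/(1.5^2 × 5.6^1)
= 17.3056/12.6
= 1.373

1.373


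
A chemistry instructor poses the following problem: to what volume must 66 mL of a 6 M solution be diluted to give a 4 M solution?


C1V1 = C2V2
6 × 66 = 4 × V2
V2 = 396/4 = 99.0 mL

99.0 mL


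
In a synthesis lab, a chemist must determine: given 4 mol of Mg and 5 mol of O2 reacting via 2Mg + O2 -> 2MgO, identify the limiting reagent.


Mole ratio available / coefficient:
  Mg: 4/2 = 2.000
  O2: 5/1 = 5.000
Smaller ratio is limiting.

Mg


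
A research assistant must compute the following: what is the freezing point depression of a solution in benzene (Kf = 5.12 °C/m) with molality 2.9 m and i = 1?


ΔTf = Kf × m × i
= 5.12 × 2.9 × 1
= 14.848 °C

14.848 °C


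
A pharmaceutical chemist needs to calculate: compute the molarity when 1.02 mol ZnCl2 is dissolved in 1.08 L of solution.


M = n/V = 1.02/1.08 = 0.944 mol/L

0.944 M


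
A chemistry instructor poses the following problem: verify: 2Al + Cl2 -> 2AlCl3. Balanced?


Equation: 2Al + Cl2 -> 2AlCl3
Check atoms: Al: 2=2, Cl: 2≠6
Not balanced

No, not balanced


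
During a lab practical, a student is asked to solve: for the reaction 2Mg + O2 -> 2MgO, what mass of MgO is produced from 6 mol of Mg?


Mole ratio MgO:Mg = 2:2
n(MgO) = 6 × 2/2 = 6.000 mol
mass = 6.000 × 40.31 = 241.86 g

241.86 g


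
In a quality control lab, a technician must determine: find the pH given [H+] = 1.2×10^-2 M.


pH = -log10([H+]) = -log10(1.2×10^-2)
= 2 - log10(1.2)
= 2 - 0.08
= 1.92

1.92


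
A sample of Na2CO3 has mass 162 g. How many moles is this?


M(Na2CO3) = 105.99 g/mol
n = mass/M = 162/105.99 = 1.5284 mol

1.5284 mol


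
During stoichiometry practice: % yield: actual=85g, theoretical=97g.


% yield = actual/theoretical × 100
= 85/97 × 100
= 87.63%

87.63%


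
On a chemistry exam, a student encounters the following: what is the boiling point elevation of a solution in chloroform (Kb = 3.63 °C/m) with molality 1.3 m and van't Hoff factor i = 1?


ΔTb = Kb × m × i
= 3.63 × 1.3 × 1
= 4.719 °C

4.719 °C


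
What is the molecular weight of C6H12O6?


M(C6H12O6) = 6×12.01 + 12×1.008 + 6×16.0
= 72.06 + 12.1 + 96.0
= 180.16 g/mol

180.16 g/mol


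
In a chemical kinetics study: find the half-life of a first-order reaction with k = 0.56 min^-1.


t½ = ln2/k = 0.693147/(0.56 min^-1)
= 1.238 min

1.238 min


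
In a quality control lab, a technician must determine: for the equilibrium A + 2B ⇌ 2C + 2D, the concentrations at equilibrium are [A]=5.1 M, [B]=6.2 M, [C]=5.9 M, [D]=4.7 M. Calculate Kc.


Kc = [C]^2[D]^2/([A][B]^2)
= (5.9^2 × 4.7^2)/(5.1^1 × 6.2^2)
= 768.9529/196.044
= 3.922

3.922


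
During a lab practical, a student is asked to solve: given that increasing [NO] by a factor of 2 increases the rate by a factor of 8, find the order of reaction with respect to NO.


rate ∝ [NO]^n
2^n = 8 → n = 3
Order in NO: 3

3


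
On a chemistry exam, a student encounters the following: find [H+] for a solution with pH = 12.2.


[H+] = 10^(-pH) = 10^(-12.2)
= 6.31×10^-13 M

6.31×10^-13 M


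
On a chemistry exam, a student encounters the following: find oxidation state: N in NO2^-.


x + 2(-2) = -1, so x = +3
Oxidation number: +3

+3


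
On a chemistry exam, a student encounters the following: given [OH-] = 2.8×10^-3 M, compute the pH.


pOH = -log10([OH-]) = -log10(2.8×10^-3)
= 3 - log10(2.8) = 2.55
pH = 14 - pOH = 14 - 2.55 = 11.45

11.45


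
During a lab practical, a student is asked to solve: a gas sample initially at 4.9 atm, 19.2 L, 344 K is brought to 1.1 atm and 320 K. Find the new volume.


P1V1/T1 = P2V2/T2
V2 = P1V1T2/(T1P2)
= 4.9×19.2×320/(344×1.1)
= 79.56 L

79.56 L


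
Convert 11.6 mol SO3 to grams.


M(SO3) = 80.07 g/mol
mass = n × M = 11.6 × 80.07 = 928.81 g

928.81 g


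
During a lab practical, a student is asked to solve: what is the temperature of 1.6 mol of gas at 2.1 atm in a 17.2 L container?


PV = nRT  (R = 0.08206 L·atm/(mol·K))
T = PV/(nR) = 2.1×17.2/(1.6×0.08206)
= 36.12/0.131296
= 275.10 K

275.10 K


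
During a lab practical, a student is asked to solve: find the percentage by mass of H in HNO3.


M(HNO3) = 1×1.008 + 1×14.01 + 3×16.0 = 63.018 g/mol
Mass of H = 1 × 1.008 = 1.008 g/mol
% H = 1.008/63.018 × 100 = 1.60%

1.60%


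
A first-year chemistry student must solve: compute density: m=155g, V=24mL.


ρ = mass/volume
= 155/24
= 6.458 g/mL

6.458 g/mL


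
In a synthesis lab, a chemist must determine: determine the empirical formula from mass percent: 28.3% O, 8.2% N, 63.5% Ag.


Assume 100 g sample. Moles of each element:
  O: 28.3/16.0 = 1.769 mol
  N: 8.2/14.01 = 0.585 mol
  Ag: 63.5/107.87 = 0.589 mol
Divide by smallest (0.585):
  O: 1.769/0.585 = 3.02
  N: 0.585/0.585 = 1.0
  Ag: 0.589/0.585 = 1.01
Empirical formula: AgNO3

AgNO3


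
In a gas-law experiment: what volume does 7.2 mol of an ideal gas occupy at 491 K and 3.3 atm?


PV = nRT  (R = 0.08206 L·atm/(mol·K))
V = nRT/P = 7.2×0.08206×491/3.3
= 87.909 L

87.909 L


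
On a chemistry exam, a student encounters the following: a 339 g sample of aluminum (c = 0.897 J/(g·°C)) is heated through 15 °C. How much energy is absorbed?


q = mcΔT = 339 × 0.897 × 15
= 4561.25 J

4561.25 J


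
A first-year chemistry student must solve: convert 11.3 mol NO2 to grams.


M(NO2) = 46.01 g/mol
mass = n × M = 11.3 × 46.01 = 519.91 g

519.91 g


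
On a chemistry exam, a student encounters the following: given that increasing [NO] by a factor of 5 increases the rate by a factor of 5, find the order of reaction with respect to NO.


rate ∝ [NO]^n
5^n = 5 → n = 1
Order in NO: 1

1


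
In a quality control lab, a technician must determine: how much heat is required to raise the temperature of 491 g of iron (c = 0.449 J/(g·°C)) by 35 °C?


q = mcΔT = 491 × 0.449 × 35
= 7716.07 J

7716.07 J


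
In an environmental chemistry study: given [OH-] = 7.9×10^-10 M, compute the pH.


pOH = -log10([OH-]) = -log10(7.9×10^-10)
= 10 - log10(7.9) = 9.1
pH = 14 - pOH = 14 - 9.1 = 4.9

4.9


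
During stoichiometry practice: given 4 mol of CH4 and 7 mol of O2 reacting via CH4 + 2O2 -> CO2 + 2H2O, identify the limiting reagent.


Mole ratio available / coefficient:
  CH4: 4/1 = 4.000
  O2: 7/2 = 3.500
Smaller ratio is limiting.

O2


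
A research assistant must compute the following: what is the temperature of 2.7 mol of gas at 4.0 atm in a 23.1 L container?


PV = nRT  (R = 0.08206 L·atm/(mol·K))
T = PV/(nR) = 4.0×23.1/(2.7×0.08206)
= 92.40/0.221562
= 417.04 K

417.04 K


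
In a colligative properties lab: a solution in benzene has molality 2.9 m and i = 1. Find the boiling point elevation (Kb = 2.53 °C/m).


ΔTb = Kb × m × i
= 2.53 × 2.9 × 1
= 7.337 °C

7.337 °C


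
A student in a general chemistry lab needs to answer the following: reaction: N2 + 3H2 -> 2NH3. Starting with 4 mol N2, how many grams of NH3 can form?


Mole ratio NH3:N2 = 2:1
n(NH3) = 4 × 2/1 = 8.000 mol
mass = 8.000 × 17.03 = 136.24 g

136.24 g


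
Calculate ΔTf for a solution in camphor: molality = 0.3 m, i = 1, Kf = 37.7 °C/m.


ΔTf = Kf × m × i
= 37.7 × 0.3 × 1
= 11.31 °C

11.31 °C


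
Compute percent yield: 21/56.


% yield = actual/theoretical × 100
= 21/56 × 100
= 37.5%

37.5%


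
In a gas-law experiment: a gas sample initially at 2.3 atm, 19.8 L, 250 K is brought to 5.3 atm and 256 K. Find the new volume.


P1V1/T1 = P2V2/T2
V2 = P1V1T2/(T1P2)
= 2.3×19.8×256/(250×5.3)
= 8.799 L

8.799 L


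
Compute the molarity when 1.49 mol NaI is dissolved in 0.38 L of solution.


M = n/V = 1.49/0.38 = 3.921 mol/L

3.921 M


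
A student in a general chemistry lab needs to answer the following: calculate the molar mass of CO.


M(CO) = 1×12.01 + 1×16.0
= 12.01 + 16.0
= 28.01 g/mol

28.01 g/mol


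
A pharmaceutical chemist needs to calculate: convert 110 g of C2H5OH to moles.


M(C2H5OH) = 46.07 g/mol
n = mass/M = 110/46.07 = 2.3877 mol

2.3877 mol


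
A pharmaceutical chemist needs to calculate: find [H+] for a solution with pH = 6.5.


[H+] = 10^(-pH) = 10^(-6.5)
= 3.16×10^-7 M

3.16×10^-7 M


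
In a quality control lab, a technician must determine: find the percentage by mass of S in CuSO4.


M(CuSO4) = 1×63.55 + 1×32.07 + 4×16.0 = 159.62 g/mol
Mass of S = 1 × 32.07 = 32.07 g/mol
% S = 32.07/159.62 × 100 = 20.09%

20.09%


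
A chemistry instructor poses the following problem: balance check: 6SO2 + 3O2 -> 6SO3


Equation: 6SO2 + 3O2 -> 6SO3
Check atoms: O: 18=18, S: 6=6
Balanced

Yes, balanced


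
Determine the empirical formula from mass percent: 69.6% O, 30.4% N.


Assume 100 g sample. Moles of each element:
  O: 69.6/16.0 = 4.35 mol
  N: 30.4/14.01 = 2.17 mol
Divide by smallest (2.17):
  O: 4.35/2.17 = 2.0
  N: 2.17/2.17 = 1.0
Empirical formula: NO2

NO2


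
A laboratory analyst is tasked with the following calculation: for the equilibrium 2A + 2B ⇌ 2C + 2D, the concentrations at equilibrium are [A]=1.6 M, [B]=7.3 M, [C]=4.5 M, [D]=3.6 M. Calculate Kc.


Kc = [C]^2[D]^2/([A]^2[B]^2)
= (4.5^2 × 3.6^2)/(1.6^2 × 7.3^2)
= 262.44/136.4224
= 1.924

1.924


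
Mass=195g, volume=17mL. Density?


ρ = mass/volume
= 195/17
= 11.471 g/mL

11.471 g/mL


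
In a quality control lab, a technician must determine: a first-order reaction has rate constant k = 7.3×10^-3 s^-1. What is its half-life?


t½ = ln2/k = 0.693147/(7.3×10^-3 s^-1)
= 94.95 s

94.95 s


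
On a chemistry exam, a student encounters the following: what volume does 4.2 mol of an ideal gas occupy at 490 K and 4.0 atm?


PV = nRT  (R = 0.08206 L·atm/(mol·K))
V = nRT/P = 4.2×0.08206×490/4.0
= 42.22 L

42.22 L


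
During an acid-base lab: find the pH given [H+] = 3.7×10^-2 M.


pH = -log10([H+]) = -log10(3.7×10^-2)
= 2 - log10(3.7)
= 2 - 0.57
= 1.43

1.43


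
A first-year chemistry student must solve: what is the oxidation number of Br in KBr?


halide: -1
Oxidation number: -1

-1


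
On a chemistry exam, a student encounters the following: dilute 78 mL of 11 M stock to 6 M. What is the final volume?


C1V1 = C2V2
11 × 78 = 6 × V2
V2 = 858/6 = 143.0 mL

143.0 mL


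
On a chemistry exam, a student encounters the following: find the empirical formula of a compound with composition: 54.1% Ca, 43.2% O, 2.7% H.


Assume 100 g sample. Moles of each element:
  Ca: 54.1/40.08 = 1.35 mol
  O: 43.2/16.0 = 2.7 mol
  H: 2.7/1.008 = 2.679 mol
Divide by smallest (1.35):
  Ca: 1.35/1.35 = 1.0
  O: 2.7/1.35 = 2.0
  H: 2.679/1.35 = 1.98
Empirical formula: CaO2H2

CaO2H2


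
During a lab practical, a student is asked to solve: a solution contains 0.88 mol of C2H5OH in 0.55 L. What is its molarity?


M = n/V = 0.88/0.55 = 1.600 mol/L

1.600 M


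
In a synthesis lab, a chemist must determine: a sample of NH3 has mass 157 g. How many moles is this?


M(NH3) = 17.03 g/mol
n = mass/M = 157/17.03 = 9.219 mol

9.219 mol


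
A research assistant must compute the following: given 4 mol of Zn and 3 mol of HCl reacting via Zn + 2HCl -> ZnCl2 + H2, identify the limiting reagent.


Mole ratio available / coefficient:
  Zn: 4/1 = 4.000
  HCl: 3/2 = 1.500
Smaller ratio is limiting.

HCl


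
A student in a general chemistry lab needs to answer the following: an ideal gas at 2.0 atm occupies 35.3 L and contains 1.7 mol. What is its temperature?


PV = nRT  (R = 0.08206 L·atm/(mol·K))
T = PV/(nR) = 2.0×35.3/(1.7×0.08206)
= 70.60/0.139502
= 506.09 K

506.09 K


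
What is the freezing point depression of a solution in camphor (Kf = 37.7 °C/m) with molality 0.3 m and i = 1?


ΔTf = Kf × m × i
= 37.7 × 0.3 × 1
= 11.31 °C

11.31 °C


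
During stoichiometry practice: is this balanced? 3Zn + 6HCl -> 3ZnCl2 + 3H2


Equation: 3Zn + 6HCl -> 3ZnCl2 + 3H2
Check atoms: Cl: 6=6, H: 6=6, Zn: 3=3
Balanced

Yes, balanced


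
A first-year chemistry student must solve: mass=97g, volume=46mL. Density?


ρ = mass/volume
= 97/46
= 2.109 g/mL

2.109 g/mL


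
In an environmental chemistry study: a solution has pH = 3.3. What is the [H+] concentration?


[H+] = 10^(-pH) = 10^(-3.3)
= 5.01×10^-4 M

5.01×10^-4 M


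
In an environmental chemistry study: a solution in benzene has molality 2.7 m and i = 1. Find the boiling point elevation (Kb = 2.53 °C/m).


ΔTb = Kb × m × i
= 2.53 × 2.7 × 1
= 6.831 °C

6.831 °C


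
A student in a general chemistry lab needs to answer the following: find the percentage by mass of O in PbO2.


M(PbO2) = 1×207.2 + 2×16.0 = 239.20 g/mol
Mass of O = 2 × 16.0 = 32.00 g/mol
% O = 32.00/239.20 × 100 = 13.38%

13.38%


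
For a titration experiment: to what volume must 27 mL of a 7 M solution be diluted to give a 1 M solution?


C1V1 = C2V2
7 × 27 = 1 × V2
V2 = 189/1 = 189.0 mL

189.0 mL


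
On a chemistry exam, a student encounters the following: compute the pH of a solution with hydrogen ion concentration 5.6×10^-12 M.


pH = -log10([H+]) = -log10(5.6×10^-12)
= 12 - log10(5.6)
= 12 - 0.75
= 11.25

11.25


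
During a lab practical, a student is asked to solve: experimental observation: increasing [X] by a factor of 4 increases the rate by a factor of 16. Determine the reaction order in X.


rate ∝ [X]^n
4^n = 16 → n = 2
Order in X: 2

2


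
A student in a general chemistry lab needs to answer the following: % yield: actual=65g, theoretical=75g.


% yield = actual/theoretical × 100
= 65/75 × 100
= 86.67%

86.67%


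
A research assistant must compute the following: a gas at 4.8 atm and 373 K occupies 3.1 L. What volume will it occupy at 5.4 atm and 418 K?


P1V1/T1 = P2V2/T2
V2 = P1V1T2/(T1P2)
= 4.8×3.1×418/(373×5.4)
= 3.088 L

3.088 L


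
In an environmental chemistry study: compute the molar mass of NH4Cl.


M(NH4Cl) = 1×14.01 + 4×1.008 + 1×35.45
= 14.01 + 4.03 + 35.45
= 53.49 g/mol

53.49 g/mol


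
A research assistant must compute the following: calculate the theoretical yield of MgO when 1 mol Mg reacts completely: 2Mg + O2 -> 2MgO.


Mole ratio MgO:Mg = 2:2
n(MgO) = 1 × 2/2 = 1.000 mol
mass = 1.000 × 40.31 = 40.31 g

40.31 g


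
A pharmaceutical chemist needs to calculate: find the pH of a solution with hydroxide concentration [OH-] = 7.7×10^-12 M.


pOH = -log10([OH-]) = -log10(7.7×10^-12)
= 12 - log10(7.7) = 11.11
pH = 14 - pOH = 14 - 11.11 = 2.89

2.89


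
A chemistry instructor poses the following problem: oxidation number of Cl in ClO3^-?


x + 3(-2) = -1, so x = +5
Oxidation number: +5

+5


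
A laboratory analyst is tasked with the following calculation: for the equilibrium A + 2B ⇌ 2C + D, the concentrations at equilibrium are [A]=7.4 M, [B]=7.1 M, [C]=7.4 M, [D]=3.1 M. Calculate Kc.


Kc = [C]^2[D]/([A][B]^2)
= (7.4^2 × 3.1^1)/(7.4^1 × 7.1^2)
= 169.756/373.034
= 0.4551

0.4551


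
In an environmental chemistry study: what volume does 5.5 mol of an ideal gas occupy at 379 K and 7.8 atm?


PV = nRT  (R = 0.08206 L·atm/(mol·K))
V = nRT/P = 5.5×0.08206×379/7.8
= 21.93 L

21.93 L


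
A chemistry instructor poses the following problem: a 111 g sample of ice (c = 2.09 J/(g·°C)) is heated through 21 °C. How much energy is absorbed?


q = mcΔT = 111 × 2.09 × 21
= 4871.79 J

4871.79 J


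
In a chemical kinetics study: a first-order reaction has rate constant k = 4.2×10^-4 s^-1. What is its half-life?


t½ = ln2/k = 0.693147/(4.2×10^-4 s^-1)
= 1650 s

1650 s


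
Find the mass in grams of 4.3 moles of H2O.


M(H2O) = 18.02 g/mol
mass = n × M = 4.3 × 18.02 = 77.49 g

77.49 g


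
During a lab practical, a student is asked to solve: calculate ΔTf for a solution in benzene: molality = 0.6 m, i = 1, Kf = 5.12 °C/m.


ΔTf = Kf × m × i
= 5.12 × 0.6 × 1
= 3.072 °C

3.072 °C


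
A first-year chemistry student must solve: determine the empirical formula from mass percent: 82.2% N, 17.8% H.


Assume 100 g sample. Moles of each element:
  N: 82.2/14.01 = 5.867 mol
  H: 17.8/1.008 = 17.659 mol
Divide by smallest (5.867):
  N: 5.867/5.867 = 1.0
  H: 17.659/5.867 = 3.01
Empirical formula: NH3

NH3


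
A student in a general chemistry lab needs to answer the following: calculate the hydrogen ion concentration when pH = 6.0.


[H+] = 10^(-pH) = 10^(-6.0)
= 1.0×10^-6 M

1.0×10^-6 M


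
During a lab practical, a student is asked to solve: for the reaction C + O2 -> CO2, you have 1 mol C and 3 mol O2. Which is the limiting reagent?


Mole ratio available / coefficient:
  C: 1/1 = 1.000
  O2: 3/1 = 3.000
Smaller ratio is limiting.

C


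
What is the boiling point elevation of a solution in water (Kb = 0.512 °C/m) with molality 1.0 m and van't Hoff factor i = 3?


ΔTb = Kb × m × i
= 0.512 × 1.0 × 3
= 1.536 °C

1.536 °C


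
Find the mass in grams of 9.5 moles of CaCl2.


M(CaCl2) = 110.98 g/mol
mass = n × M = 9.5 × 110.98 = 1054.31 g

1054.31 g


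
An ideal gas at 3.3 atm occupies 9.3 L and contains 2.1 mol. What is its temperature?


PV = nRT  (R = 0.08206 L·atm/(mol·K))
T = PV/(nR) = 3.3×9.3/(2.1×0.08206)
= 30.69/0.172326
= 178.09 K

178.09 K


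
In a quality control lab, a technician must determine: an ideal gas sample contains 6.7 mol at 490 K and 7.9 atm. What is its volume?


PV = nRT  (R = 0.08206 L·atm/(mol·K))
V = nRT/P = 6.7×0.08206×490/7.9
= 34.102 L

34.102 L


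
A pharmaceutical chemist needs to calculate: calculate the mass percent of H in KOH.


M(KOH) = 1×39.1 + 1×16.0 + 1×1.008 = 56.108 g/mol
Mass of H = 1 × 1.008 = 1.008 g/mol
% H = 1.008/56.108 × 100 = 1.80%

1.80%


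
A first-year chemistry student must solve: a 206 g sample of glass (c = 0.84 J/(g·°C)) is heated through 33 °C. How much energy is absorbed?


q = mcΔT = 206 × 0.84 × 33
= 5710.32 J

5710.32 J


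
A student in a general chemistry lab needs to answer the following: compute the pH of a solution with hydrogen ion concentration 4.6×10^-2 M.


pH = -log10([H+]) = -log10(4.6×10^-2)
= 2 - log10(4.6)
= 2 - 0.66
= 1.34

1.34


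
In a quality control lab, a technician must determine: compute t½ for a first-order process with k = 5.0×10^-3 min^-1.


t½ = ln2/k = 0.693147/(5.0×10^-3 min^-1)
= 138.6 min

138.6 min


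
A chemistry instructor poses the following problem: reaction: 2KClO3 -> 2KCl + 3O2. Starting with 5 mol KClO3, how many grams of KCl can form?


Mole ratio KCl:KClO3 = 2:2
n(KCl) = 5 × 2/2 = 5.000 mol
mass = 5.000 × 74.55 = 372.75 g

372.75 g


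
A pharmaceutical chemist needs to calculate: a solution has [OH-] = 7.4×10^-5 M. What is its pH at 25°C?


pOH = -log10([OH-]) = -log10(7.4×10^-5)
= 5 - log10(7.4) = 4.13
pH = 14 - pOH = 14 - 4.13 = 9.87

9.87


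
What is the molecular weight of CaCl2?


M(CaCl2) = 1×40.08 + 2×35.45
= 40.08 + 70.9
= 110.98 g/mol

110.98 g/mol


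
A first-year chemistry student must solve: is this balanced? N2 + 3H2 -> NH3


Equation: N2 + 3H2 -> NH3
Check atoms: H: 6≠3, N: 2≠1
Not balanced

No, not balanced


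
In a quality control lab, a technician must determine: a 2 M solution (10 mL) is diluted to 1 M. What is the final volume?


C1V1 = C2V2
2 × 10 = 1 × V2
V2 = 20/1 = 20.0 mL

20.0 mL


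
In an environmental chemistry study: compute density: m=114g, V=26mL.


ρ = mass/volume
= 114/26
= 4.385 g/mL

4.385 g/mL


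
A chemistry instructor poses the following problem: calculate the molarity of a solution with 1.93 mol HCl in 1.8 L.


M = n/V = 1.93/1.8 = 1.072 mol/L

1.072 M


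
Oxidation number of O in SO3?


O is usually -2
Oxidation number: -2

-2


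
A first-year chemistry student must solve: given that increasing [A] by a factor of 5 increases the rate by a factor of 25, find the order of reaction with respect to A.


rate ∝ [A]^n
5^n = 25 → n = 2
Order in A: 2

2


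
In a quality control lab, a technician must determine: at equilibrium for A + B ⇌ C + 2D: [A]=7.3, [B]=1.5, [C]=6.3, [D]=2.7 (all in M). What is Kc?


Kc = [C][D]^2/([A][B])
= (6.3^1 × 2.7^2)/(7.3^1 × 1.5^1)
= 45.927/10.95
= 4.194

4.194


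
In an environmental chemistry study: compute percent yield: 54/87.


% yield = actual/theoretical × 100
= 54/87 × 100
= 62.07%

62.07%


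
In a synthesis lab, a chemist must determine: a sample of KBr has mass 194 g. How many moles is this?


M(KBr) = 119.0 g/mol
n = mass/M = 194/119.0 = 1.6303 mol

1.6303 mol


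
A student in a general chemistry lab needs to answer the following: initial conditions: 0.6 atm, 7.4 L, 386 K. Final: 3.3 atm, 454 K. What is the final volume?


P1V1/T1 = P2V2/T2
V2 = P1V1T2/(T1P2)
= 0.6×7.4×454/(386×3.3)
= 1.582 L

1.582 L


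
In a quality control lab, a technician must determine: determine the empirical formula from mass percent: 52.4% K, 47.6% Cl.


Assume 100 g sample. Moles of each element:
  K: 52.4/39.1 = 1.34 mol
  Cl: 47.6/35.45 = 1.343 mol
Divide by smallest (1.34):
  K: 1.34/1.34 = 1.0
  Cl: 1.343/1.34 = 1.0
Empirical formula: KCl

KCl


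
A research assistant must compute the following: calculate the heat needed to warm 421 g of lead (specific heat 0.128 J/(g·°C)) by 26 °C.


q = mcΔT = 421 × 0.128 × 26
= 1401.09 J

1401.09 J


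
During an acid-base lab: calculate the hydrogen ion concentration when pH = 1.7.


[H+] = 10^(-pH) = 10^(-1.7)
= 2.0×10^-2 M

2.0×10^-2 M


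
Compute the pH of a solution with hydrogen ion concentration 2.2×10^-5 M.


pH = -log10([H+]) = -log10(2.2×10^-5)
= 5 - log10(2.2)
= 5 - 0.34
= 4.66

4.66


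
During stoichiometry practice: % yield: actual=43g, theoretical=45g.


% yield = actual/theoretical × 100
= 43/45 × 100
= 95.56%

95.56%


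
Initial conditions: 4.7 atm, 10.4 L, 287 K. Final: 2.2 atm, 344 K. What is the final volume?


P1V1/T1 = P2V2/T2
V2 = P1V1T2/(T1P2)
= 4.7×10.4×344/(287×2.2)
= 26.631 L

26.631 L


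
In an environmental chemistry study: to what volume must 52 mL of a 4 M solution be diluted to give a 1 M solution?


C1V1 = C2V2
4 × 52 = 1 × V2
V2 = 208/1 = 208.0 mL

208.0 mL


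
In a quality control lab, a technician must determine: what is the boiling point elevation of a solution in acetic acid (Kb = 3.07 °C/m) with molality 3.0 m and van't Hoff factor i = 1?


ΔTb = Kb × m × i
= 3.07 × 3.0 × 1
= 9.21 °C

9.21 °C


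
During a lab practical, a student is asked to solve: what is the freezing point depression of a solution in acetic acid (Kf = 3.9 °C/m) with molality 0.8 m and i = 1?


ΔTf = Kf × m × i
= 3.9 × 0.8 × 1
= 3.12 °C

3.12 °C
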